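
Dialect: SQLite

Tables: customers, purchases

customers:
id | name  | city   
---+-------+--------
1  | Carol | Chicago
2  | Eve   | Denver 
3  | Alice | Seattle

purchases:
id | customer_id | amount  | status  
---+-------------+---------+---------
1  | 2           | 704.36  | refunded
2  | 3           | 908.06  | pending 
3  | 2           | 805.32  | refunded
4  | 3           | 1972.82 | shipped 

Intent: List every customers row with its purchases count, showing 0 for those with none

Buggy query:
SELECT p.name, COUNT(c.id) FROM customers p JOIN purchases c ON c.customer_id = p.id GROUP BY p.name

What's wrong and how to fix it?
Bug: An inner join excludes parents with zero children

Fix: Use LEFT JOIN so parents without children still appear (COUNT(c.id) gives 0)

Corrected query:
SELECT p.name, COUNT(c.id) FROM customers p LEFT JOIN purchases c ON c.customer_id = p.id GROUP BY p.name

Result:
name  | COUNT(c.id)
------+------------
Alice | 2          
Carol | 0          
Eve   | 2          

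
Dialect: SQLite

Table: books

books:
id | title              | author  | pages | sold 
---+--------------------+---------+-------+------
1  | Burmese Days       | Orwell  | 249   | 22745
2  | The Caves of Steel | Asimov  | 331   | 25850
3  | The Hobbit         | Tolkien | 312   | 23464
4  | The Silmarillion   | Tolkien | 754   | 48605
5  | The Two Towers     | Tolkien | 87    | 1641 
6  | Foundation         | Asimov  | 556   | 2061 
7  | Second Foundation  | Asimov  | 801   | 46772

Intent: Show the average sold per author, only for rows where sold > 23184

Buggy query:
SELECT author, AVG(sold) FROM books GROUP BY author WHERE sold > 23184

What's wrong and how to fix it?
Bug: WHERE cannot follow GROUP BY

Fix: Place WHERE between FROM and GROUP BY

Corrected query:
SELECT author, AVG(sold) FROM books WHERE sold > 23184 GROUP BY author

Result:
author  | AVG(sold)
--------+----------
Asimov  | 36311    
Tolkien | 36034.5  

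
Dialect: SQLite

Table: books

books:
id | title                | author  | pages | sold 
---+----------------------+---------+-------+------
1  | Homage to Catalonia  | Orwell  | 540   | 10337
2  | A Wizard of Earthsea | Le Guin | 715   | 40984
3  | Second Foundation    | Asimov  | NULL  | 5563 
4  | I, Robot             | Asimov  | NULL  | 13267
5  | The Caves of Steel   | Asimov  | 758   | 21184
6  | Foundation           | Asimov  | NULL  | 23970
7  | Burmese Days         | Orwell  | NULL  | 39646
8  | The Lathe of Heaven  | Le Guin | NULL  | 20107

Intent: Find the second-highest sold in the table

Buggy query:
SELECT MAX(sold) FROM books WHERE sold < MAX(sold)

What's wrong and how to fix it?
Bug: MAX(sold) on the right of the comparison is an aggregate-in-WHERE error

Fix: Put the inner MAX in a scalar subquery

Corrected query:
SELECT MAX(sold) FROM books WHERE sold < (SELECT MAX(sold) FROM books)

Result:
MAX(sold)
---------
39646    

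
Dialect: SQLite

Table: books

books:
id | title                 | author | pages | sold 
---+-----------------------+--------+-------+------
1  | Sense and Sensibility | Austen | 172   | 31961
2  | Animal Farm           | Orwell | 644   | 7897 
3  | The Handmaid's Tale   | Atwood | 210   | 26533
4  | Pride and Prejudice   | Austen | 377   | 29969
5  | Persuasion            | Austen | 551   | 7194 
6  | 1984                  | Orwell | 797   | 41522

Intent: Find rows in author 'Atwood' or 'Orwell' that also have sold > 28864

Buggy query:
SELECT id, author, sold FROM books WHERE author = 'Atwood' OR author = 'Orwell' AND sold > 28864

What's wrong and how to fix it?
Bug: Without parentheses, AND is evaluated before OR, so the sold filter only applies to the 'Orwell' branch

Fix: Add parentheses around the OR so the AND applies to both alternatives

Corrected query:
SELECT id, author, sold FROM books WHERE (author = 'Atwood' OR author = 'Orwell') AND sold > 28864

Result:
id | author | sold 
---+--------+------
6  | Orwell | 41522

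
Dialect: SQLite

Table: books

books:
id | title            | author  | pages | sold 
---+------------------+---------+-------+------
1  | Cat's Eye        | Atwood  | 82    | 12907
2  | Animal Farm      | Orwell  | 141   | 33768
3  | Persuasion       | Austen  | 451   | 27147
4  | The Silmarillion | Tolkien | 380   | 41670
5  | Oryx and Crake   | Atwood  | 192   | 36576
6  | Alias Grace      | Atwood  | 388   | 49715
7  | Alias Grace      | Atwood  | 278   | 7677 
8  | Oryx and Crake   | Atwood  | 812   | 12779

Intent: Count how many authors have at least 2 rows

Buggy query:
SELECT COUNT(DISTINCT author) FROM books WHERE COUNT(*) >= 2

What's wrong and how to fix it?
Bug: WHERE filters individual rows, not groups, so a group-level COUNT is invalid there

Fix: Group first with HAVING COUNT(*) >= 2, then COUNT the resulting groups

Corrected query:
SELECT COUNT(*) FROM (SELECT author FROM books GROUP BY author HAVING COUNT(*) >= 2)

Result:
COUNT(*)
--------
1       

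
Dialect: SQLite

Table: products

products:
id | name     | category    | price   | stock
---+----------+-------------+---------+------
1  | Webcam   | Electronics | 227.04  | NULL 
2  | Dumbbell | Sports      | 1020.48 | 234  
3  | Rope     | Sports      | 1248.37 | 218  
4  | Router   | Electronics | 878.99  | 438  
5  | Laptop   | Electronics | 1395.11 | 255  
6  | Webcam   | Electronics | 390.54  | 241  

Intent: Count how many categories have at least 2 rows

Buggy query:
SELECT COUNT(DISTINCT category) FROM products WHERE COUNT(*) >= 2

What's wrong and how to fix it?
Bug: WHERE filters individual rows, not groups, so a group-level COUNT is invalid there

Fix: Group first with HAVING COUNT(*) >= 2, then COUNT the resulting groups

Corrected query:
SELECT COUNT(*) FROM (SELECT category FROM products GROUP BY category HAVING COUNT(*) >= 2)

Result:
COUNT(*)
--------
2       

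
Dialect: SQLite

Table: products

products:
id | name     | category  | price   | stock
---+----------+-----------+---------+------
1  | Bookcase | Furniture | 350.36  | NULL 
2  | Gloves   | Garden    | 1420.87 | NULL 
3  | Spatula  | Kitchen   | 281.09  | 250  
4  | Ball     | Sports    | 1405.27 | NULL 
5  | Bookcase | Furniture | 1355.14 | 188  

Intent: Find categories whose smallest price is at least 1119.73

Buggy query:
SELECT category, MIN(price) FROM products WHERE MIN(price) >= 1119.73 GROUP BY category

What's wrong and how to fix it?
Bug: Aggregates like MIN are computed per group after WHERE runs

Fix: Use HAVING for the per-group MIN condition

Corrected query:
SELECT category, MIN(price) FROM products GROUP BY category HAVING MIN(price) >= 1119.73

Result:
category | MIN(price)
---------+-----------
Garden   | 1420.87   
Sports   | 1405.27   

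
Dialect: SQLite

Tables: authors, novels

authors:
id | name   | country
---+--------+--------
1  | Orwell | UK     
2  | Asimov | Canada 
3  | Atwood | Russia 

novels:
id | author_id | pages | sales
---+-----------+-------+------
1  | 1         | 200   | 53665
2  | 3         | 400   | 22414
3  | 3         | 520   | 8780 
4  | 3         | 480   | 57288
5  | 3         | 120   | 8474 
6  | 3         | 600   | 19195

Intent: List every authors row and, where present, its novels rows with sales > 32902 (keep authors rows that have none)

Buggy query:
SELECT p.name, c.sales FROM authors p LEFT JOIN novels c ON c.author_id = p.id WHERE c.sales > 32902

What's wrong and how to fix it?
Bug: A WHERE condition on the right-hand table after LEFT JOIN drops unmatched parents

Fix: Move the right-table condition into the ON clause so unmatched parents are kept

Corrected query:
SELECT p.name, c.sales FROM authors p LEFT JOIN novels c ON c.author_id = p.id AND c.sales > 32902

Result:
name   | sales
-------+------
Orwell | 53665
Asimov | NULL 
Atwood | 57288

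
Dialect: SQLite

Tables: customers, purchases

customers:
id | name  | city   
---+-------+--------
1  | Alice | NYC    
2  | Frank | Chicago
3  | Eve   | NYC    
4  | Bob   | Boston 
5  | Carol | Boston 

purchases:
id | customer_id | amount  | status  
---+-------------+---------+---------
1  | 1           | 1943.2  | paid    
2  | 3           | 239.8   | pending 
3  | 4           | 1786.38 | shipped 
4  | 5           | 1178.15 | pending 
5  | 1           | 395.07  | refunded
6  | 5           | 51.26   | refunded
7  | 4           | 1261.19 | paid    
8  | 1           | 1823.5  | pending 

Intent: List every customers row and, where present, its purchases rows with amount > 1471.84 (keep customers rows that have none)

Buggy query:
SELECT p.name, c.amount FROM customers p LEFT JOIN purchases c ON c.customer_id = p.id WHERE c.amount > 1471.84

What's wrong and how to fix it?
Bug: Filtering c.amount in WHERE discards the NULL rows produced by LEFT JOIN, turning it into an inner join

Fix: Put 'c.amount > 1471.84' in the JOIN's ON clause instead of WHERE

Corrected query:
SELECT p.name, c.amount FROM customers p LEFT JOIN purchases c ON c.customer_id = p.id AND c.amount > 1471.84

Result:
name  | amount 
------+--------
Alice | 1823.5 
Alice | 1943.2 
Frank | NULL   
Eve   | NULL   
Bob   | 1786.38
Carol | NULL   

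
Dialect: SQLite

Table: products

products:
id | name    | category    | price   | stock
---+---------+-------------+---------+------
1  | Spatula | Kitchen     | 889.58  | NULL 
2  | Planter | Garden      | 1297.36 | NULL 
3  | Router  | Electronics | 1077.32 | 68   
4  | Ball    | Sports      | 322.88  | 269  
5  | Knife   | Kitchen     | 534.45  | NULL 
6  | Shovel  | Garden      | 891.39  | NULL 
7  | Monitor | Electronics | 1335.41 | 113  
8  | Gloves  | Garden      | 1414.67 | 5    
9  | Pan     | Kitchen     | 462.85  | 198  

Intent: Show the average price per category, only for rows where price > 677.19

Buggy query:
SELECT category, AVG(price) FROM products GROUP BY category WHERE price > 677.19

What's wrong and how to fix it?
Bug: Row-level WHERE must come before GROUP BY in the clause order

Fix: Move the WHERE clause before GROUP BY

Corrected query:
SELECT category, AVG(price) FROM products WHERE price > 677.19 GROUP BY category

Result:
category    | AVG(price)
------------+-----------
Electronics | 1206.365  
Garden      | 1201.14   
Kitchen     | 889.58    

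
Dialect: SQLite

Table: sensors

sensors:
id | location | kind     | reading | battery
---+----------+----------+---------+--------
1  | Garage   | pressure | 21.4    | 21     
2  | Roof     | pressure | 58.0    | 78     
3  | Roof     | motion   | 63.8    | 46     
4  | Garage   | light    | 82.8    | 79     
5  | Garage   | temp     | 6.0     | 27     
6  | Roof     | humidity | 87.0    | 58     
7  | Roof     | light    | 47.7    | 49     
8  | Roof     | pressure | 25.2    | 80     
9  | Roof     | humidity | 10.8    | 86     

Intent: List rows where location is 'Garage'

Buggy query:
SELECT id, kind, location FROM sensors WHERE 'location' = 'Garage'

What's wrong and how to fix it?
Bug: 'location' in single quotes is a string literal, not the column; the comparison is literal-vs-literal and never true

Fix: Remove the quotes around the column name (or use double quotes for an identifier)

Corrected query:
SELECT id, kind, location FROM sensors WHERE location = 'Garage'

Result:
id | kind     | location
---+----------+---------
1  | pressure | Garage  
4  | light    | Garage  
5  | temp     | Garage  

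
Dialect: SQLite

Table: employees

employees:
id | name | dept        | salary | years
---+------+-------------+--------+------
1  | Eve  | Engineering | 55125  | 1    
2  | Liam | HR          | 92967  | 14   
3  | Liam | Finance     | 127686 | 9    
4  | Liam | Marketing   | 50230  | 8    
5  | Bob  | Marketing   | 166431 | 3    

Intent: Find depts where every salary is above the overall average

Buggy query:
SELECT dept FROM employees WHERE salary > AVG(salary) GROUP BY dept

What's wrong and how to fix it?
Bug: WHERE evaluates per row before aggregation, so AVG() is unavailable

Fix: Use a subquery for AVG and a HAVING MIN(...) filter so the condition holds for every row in the group

Corrected query:
SELECT dept FROM employees GROUP BY dept HAVING MIN(salary) > (SELECT AVG(salary) FROM employees)

Result:
dept   
-------
Finance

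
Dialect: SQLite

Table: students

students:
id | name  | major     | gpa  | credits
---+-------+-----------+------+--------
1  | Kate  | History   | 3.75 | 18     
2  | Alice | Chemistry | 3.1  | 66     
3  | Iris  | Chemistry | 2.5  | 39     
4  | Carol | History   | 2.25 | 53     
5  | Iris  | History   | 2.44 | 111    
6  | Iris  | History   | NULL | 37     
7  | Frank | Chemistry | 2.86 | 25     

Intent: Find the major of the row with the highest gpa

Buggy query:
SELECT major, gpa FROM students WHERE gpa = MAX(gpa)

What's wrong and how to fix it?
Bug: MAX(gpa) is an aggregate and cannot be used directly in WHERE

Fix: Wrap MAX in a scalar subquery so WHERE compares against a single value

Corrected query:
SELECT major, gpa FROM students WHERE gpa = (SELECT MAX(gpa) FROM students)

Result:
major   | gpa 
--------+-----
History | 3.75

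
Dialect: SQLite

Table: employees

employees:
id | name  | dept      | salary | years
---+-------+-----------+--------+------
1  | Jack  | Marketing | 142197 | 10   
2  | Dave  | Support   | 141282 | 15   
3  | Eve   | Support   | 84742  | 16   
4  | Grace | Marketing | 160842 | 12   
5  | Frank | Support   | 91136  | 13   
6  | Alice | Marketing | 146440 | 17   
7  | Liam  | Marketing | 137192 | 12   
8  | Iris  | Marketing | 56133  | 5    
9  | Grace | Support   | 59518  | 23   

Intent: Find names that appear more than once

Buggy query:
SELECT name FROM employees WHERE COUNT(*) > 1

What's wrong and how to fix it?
Bug: WHERE can't reference COUNT(*); aggregates are computed after WHERE

Fix: Group first, then use HAVING for the count condition

Corrected query:
SELECT name FROM employees GROUP BY name HAVING COUNT(*) > 1

Result:
name 
-----
Grace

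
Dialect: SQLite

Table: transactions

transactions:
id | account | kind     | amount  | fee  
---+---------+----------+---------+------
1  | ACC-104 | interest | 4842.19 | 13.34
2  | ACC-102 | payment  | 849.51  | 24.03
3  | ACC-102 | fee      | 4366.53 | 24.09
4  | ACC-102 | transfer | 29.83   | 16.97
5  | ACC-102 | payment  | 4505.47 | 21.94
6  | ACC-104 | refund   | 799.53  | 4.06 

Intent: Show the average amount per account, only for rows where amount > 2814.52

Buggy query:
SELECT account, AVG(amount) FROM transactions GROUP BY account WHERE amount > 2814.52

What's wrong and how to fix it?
Bug: Row-level WHERE must come before GROUP BY in the clause order

Fix: Move the WHERE clause before GROUP BY

Corrected query:
SELECT account, AVG(amount) FROM transactions WHERE amount > 2814.52 GROUP BY account

Result:
account | AVG(amount)
--------+------------
ACC-102 | 4436       
ACC-104 | 4842.19    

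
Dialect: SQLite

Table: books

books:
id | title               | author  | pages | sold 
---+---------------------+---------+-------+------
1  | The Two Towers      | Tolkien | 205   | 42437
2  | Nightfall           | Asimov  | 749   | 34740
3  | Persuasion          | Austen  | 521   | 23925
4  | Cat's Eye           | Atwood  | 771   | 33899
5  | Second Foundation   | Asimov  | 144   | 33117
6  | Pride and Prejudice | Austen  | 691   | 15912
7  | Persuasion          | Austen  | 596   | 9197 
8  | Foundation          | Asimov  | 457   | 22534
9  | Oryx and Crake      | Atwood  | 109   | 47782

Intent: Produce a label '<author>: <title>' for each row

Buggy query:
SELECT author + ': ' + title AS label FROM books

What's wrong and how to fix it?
Bug: SQLite uses || for string concatenation; + coerces text to numbers (yielding 0)

Fix: Use the || operator for string concatenation

Corrected query:
SELECT author || ': ' || title AS label FROM books

Result:
label                      
---------------------------
Tolkien: The Two Towers    
Asimov: Nightfall          
Austen: Persuasion         
Atwood: Cat's Eye          
Asimov: Second Foundation  
Austen: Pride and Prejudice
Austen: Persuasion         
Asimov: Foundation         
Atwood: Oryx and Crake     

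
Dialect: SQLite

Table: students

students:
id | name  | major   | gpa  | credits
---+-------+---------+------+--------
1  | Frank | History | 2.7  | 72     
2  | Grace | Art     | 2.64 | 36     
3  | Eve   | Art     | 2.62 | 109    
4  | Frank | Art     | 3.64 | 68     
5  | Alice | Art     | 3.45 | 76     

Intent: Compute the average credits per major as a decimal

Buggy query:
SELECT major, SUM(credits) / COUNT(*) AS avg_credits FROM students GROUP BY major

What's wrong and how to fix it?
Bug: Both operands are integers, so '/' performs integer division and truncates

Fix: Multiply by 1.0 (or CAST to REAL) to force floating-point division

Corrected query:
SELECT major, SUM(credits) * 1.0 / COUNT(*) AS avg_credits FROM students GROUP BY major

Result:
major   | avg_credits
--------+------------
Art     | 72.25      
History | 72         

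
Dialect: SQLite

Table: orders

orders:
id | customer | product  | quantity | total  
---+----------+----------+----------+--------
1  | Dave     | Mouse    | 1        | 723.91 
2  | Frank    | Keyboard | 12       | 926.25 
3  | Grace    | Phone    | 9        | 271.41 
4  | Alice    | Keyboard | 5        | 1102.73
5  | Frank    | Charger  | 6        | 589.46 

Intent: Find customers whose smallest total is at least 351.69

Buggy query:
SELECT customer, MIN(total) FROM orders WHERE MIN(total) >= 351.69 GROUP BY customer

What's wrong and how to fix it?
Bug: Aggregates like MIN are computed per group after WHERE runs

Fix: Replace WHERE with HAVING after the GROUP BY

Corrected query:
SELECT customer, MIN(total) FROM orders GROUP BY customer HAVING MIN(total) >= 351.69

Result:
customer | MIN(total)
---------+-----------
Alice    | 1102.73   
Dave     | 723.91    
Frank    | 589.46    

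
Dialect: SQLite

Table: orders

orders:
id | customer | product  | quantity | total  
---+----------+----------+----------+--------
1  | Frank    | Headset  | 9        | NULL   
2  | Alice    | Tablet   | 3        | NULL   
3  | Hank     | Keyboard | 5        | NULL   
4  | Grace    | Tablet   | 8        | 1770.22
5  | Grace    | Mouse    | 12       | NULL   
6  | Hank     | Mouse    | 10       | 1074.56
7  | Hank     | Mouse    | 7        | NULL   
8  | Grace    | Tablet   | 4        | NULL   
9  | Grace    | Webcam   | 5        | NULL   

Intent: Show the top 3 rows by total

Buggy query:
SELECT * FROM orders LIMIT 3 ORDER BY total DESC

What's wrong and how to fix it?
Bug: LIMIT must come after ORDER BY

Fix: Sort with ORDER BY, then apply LIMIT

Corrected query:
SELECT * FROM orders ORDER BY total DESC LIMIT 3

Result:
id | customer | product | quantity | total  
---+----------+---------+----------+--------
4  | Grace    | Tablet  | 8        | 1770.22
6  | Hank     | Mouse   | 10       | 1074.56
1  | Frank    | Headset | 9        | NULL   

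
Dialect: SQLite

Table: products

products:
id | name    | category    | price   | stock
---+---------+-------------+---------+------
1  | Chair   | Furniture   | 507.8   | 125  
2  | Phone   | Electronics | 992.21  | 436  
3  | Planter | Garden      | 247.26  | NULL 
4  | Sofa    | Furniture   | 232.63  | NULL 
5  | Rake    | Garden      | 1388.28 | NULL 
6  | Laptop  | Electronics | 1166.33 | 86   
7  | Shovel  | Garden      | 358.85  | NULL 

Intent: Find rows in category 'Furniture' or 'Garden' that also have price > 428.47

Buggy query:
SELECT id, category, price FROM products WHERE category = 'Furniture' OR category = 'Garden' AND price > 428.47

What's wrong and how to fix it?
Bug: Without parentheses, AND is evaluated before OR, so the price filter only applies to the 'Garden' branch

Fix: Add parentheses around the OR so the AND applies to both alternatives

Corrected query:
SELECT id, category, price FROM products WHERE (category = 'Furniture' OR category = 'Garden') AND price > 428.47

Result:
id | category  | price  
---+-----------+--------
1  | Furniture | 507.8  
5  | Garden    | 1388.28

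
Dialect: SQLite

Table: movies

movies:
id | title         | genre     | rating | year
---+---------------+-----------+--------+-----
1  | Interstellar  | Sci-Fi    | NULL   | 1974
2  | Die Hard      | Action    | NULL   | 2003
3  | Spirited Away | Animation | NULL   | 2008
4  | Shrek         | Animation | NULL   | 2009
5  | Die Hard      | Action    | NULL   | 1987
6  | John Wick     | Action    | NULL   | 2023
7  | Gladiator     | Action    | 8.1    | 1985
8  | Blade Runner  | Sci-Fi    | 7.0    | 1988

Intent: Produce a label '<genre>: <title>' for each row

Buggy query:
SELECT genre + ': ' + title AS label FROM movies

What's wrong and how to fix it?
Bug: SQLite uses || for string concatenation; + coerces text to numbers (yielding 0)

Fix: Replace + with || to concatenate text

Corrected query:
SELECT genre || ': ' || title AS label FROM movies

Result:
label                   
------------------------
Sci-Fi: Interstellar    
Action: Die Hard        
Animation: Spirited Away
Animation: Shrek        
Action: Die Hard        
Action: John Wick       
Action: Gladiator       
Sci-Fi: Blade Runner    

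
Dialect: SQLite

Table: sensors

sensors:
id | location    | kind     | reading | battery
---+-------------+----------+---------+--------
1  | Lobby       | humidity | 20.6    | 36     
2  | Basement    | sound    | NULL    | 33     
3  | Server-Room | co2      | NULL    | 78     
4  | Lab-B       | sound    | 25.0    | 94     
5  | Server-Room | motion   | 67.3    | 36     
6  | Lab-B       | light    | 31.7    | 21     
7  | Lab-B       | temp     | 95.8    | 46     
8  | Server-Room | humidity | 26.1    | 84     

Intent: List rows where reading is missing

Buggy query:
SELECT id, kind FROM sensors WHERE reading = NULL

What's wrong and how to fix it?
Bug: Comparing to NULL with '=' never matches; NULL = NULL is unknown, not true

Fix: Replace '= NULL' with 'IS NULL'

Corrected query:
SELECT id, kind FROM sensors WHERE reading IS NULL

Result:
id | kind 
---+------
2  | sound
3  | co2  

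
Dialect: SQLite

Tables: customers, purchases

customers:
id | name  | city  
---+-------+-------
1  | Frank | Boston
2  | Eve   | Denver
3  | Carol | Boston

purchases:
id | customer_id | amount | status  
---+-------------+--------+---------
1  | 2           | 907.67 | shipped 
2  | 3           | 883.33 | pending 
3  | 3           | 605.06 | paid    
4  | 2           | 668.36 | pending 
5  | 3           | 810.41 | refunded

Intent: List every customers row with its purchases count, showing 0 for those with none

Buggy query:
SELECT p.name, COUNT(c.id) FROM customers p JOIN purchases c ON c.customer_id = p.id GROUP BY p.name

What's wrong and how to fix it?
Bug: An inner join excludes parents with zero children

Fix: Use LEFT JOIN so parents without children still appear (COUNT(c.id) gives 0)

Corrected query:
SELECT p.name, COUNT(c.id) FROM customers p LEFT JOIN purchases c ON c.customer_id = p.id GROUP BY p.name

Result:
name  | COUNT(c.id)
------+------------
Carol | 3          
Eve   | 2          
Frank | 0          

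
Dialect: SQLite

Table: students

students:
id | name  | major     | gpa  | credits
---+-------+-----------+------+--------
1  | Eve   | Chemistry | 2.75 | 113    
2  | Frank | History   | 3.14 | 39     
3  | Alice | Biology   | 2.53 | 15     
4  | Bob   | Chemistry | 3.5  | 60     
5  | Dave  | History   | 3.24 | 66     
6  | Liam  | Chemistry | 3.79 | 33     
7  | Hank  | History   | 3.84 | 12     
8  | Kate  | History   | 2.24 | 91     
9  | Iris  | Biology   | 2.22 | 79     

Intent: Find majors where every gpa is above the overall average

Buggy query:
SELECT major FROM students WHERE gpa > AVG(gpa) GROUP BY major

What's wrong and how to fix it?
Bug: WHERE evaluates per row before aggregation, so AVG() is unavailable

Fix: Use a subquery for AVG and a HAVING MIN(...) filter so the condition holds for every row in the group

Corrected query:
SELECT major FROM students GROUP BY major HAVING MIN(gpa) > (SELECT AVG(gpa) FROM students)

Result:
(no rows)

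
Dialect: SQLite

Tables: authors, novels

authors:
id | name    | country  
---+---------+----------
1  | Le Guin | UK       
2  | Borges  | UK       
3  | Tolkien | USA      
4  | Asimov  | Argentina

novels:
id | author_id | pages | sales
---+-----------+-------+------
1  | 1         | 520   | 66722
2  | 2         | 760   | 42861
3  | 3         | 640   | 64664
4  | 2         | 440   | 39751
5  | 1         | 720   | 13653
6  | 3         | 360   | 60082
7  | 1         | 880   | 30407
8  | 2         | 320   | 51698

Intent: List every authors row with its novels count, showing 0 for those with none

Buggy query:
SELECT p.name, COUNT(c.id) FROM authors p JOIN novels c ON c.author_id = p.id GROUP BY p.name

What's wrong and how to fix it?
Bug: An inner join excludes parents with zero children

Fix: Use LEFT JOIN so parents without children still appear (COUNT(c.id) gives 0)

Corrected query:
SELECT p.name, COUNT(c.id) FROM authors p LEFT JOIN novels c ON c.author_id = p.id GROUP BY p.name

Result:
name    | COUNT(c.id)
--------+------------
Asimov  | 0          
Borges  | 3          
Le Guin | 3          
Tolkien | 2          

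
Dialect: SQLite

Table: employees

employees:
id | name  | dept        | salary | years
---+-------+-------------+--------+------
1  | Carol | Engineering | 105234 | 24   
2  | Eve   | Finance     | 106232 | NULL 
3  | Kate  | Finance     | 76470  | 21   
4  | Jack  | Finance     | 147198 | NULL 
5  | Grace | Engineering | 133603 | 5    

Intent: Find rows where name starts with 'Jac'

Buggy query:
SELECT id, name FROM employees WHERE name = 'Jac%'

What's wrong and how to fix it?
Bug: '=' compares the literal string including the % character; pattern matching needs LIKE

Fix: Use LIKE for wildcard pattern matching

Corrected query:
SELECT id, name FROM employees WHERE name LIKE 'Jac%'

Result:
id | name
---+-----
4  | Jack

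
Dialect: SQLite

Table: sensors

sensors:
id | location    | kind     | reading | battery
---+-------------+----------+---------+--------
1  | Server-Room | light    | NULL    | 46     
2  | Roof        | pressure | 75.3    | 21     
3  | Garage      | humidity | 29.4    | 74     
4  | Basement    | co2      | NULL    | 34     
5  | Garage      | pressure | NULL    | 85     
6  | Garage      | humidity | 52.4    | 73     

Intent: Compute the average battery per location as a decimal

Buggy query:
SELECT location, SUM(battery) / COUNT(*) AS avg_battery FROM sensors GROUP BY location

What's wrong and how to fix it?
Bug: SUM(battery) and COUNT(*) are both integers; the division truncates the fractional part

Fix: Cast one side to REAL so the division keeps the fractional part

Corrected query:
SELECT location, SUM(battery) * 1.0 / COUNT(*) AS avg_battery FROM sensors GROUP BY location

Result:
location    | avg_battery
------------+------------
Basement    | 34         
Garage      | 77.333333  
Roof        | 21         
Server-Room | 46         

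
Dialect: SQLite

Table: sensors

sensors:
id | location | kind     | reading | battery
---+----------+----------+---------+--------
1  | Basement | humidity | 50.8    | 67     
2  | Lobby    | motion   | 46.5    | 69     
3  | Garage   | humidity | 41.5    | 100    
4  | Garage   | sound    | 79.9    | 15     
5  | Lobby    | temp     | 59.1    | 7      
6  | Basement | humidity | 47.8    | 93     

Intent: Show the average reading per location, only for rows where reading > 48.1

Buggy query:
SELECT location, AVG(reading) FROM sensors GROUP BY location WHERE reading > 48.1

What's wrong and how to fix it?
Bug: WHERE cannot follow GROUP BY

Fix: Move the WHERE clause before GROUP BY

Corrected query:
SELECT location, AVG(reading) FROM sensors WHERE reading > 48.1 GROUP BY location

Result:
location | AVG(reading)
---------+-------------
Basement | 50.8        
Garage   | 79.9        
Lobby    | 59.1        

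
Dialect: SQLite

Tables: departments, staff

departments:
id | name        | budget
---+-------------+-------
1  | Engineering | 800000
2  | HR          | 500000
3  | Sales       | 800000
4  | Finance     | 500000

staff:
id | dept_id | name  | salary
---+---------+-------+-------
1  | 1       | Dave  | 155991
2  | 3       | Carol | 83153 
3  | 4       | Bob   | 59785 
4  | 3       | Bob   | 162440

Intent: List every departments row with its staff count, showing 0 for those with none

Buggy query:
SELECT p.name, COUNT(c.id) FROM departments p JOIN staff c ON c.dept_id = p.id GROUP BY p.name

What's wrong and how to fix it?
Bug: An inner join excludes parents with zero children

Fix: Use LEFT JOIN so parents without children still appear (COUNT(c.id) gives 0)

Corrected query:
SELECT p.name, COUNT(c.id) FROM departments p LEFT JOIN staff c ON c.dept_id = p.id GROUP BY p.name

Result:
name        | COUNT(c.id)
------------+------------
Engineering | 1          
Finance     | 1          
HR          | 0          
Sales       | 2          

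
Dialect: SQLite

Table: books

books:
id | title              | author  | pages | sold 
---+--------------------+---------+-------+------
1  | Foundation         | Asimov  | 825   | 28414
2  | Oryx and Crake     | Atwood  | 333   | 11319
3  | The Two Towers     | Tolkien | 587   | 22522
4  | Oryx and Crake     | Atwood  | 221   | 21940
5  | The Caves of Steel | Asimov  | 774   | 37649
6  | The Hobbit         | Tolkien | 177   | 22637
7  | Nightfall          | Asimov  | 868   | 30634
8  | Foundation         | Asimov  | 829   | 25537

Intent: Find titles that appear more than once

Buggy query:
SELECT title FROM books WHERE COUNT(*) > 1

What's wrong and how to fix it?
Bug: WHERE can't reference COUNT(*); aggregates are computed after WHERE

Fix: Group first, then use HAVING for the count condition

Corrected query:
SELECT title FROM books GROUP BY title HAVING COUNT(*) > 1

Result:
title         
--------------
Foundation    
Oryx and Crake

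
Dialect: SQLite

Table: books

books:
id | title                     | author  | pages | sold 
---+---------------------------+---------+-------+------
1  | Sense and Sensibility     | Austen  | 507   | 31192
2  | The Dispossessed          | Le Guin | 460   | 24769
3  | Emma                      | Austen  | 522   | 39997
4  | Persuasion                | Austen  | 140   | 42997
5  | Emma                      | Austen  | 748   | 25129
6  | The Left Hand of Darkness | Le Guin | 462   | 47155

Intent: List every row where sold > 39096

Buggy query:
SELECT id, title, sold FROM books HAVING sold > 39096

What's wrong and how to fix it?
Bug: This is a non-aggregate query (no GROUP BY, no aggregates), so in SQLite the HAVING clause is invalid here; a row-level condition belongs in WHERE

Fix: Replace HAVING with WHERE since the condition applies to individual rows

Corrected query:
SELECT id, title, sold FROM books WHERE sold > 39096

Result:
id | title                     | sold 
---+---------------------------+------
3  | Emma                      | 39997
4  | Persuasion                | 42997
6  | The Left Hand of Darkness | 47155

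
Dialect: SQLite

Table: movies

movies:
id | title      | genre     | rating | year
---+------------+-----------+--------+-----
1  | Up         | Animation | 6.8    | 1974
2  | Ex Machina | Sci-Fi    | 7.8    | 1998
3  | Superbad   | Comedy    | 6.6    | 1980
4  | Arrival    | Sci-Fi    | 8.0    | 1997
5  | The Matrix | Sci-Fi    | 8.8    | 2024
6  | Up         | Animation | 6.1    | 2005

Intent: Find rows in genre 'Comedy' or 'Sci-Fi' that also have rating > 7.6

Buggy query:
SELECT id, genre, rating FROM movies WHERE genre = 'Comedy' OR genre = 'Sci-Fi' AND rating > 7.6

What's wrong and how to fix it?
Bug: Without parentheses, AND is evaluated before OR, so the rating filter only applies to the 'Sci-Fi' branch

Fix: Add parentheses around the OR so the AND applies to both alternatives

Corrected query:
SELECT id, genre, rating FROM movies WHERE (genre = 'Comedy' OR genre = 'Sci-Fi') AND rating > 7.6

Result:
id | genre  | rating
---+--------+-------
2  | Sci-Fi | 7.8   
4  | Sci-Fi | 8     
5  | Sci-Fi | 8.8   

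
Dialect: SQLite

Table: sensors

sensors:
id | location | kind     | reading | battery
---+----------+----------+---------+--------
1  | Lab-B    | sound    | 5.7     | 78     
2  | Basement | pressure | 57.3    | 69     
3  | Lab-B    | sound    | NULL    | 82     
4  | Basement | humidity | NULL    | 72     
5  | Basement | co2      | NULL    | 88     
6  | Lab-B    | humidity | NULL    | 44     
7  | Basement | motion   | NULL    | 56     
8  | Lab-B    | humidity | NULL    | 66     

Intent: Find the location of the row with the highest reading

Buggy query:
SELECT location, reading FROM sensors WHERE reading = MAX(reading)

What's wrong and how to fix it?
Bug: WHERE is evaluated per row; an aggregate over the whole table isn't defined there

Fix: Wrap MAX in a scalar subquery so WHERE compares against a single value

Corrected query:
SELECT location, reading FROM sensors WHERE reading = (SELECT MAX(reading) FROM sensors)

Result:
location | reading
---------+--------
Basement | 57.3   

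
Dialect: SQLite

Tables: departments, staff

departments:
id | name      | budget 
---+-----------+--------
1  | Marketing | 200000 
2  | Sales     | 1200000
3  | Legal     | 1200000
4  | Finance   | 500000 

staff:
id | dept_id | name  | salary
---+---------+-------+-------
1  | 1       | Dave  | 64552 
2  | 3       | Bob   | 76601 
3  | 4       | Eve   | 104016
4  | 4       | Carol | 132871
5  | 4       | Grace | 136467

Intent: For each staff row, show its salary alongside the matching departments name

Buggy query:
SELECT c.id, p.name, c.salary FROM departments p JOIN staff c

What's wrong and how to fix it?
Bug: Missing join condition: each staff row is matched to all departments rows instead of just its own

Fix: Specify the join condition linking the foreign key to the parent id

Corrected query:
SELECT c.id, p.name, c.salary FROM departments p JOIN staff c ON c.dept_id = p.id

Result:
id | name      | salary
---+-----------+-------
1  | Marketing | 64552 
2  | Legal     | 76601 
3  | Finance   | 104016
4  | Finance   | 132871
5  | Finance   | 136467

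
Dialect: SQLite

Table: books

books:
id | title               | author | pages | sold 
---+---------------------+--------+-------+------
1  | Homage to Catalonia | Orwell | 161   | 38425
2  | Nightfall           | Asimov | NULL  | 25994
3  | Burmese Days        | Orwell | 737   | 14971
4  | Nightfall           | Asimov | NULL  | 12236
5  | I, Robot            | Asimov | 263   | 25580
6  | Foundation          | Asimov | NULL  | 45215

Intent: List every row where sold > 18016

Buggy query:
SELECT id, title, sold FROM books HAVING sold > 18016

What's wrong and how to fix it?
Bug: HAVING filters the output of aggregation, but this query has no GROUP BY and no aggregate functions, so SQLite rejects it (HAVING clause on a non-aggregate query); the condition here is per row

Fix: Use WHERE for row-level filtering

Corrected query:
SELECT id, title, sold FROM books WHERE sold > 18016

Result:
id | title               | sold 
---+---------------------+------
1  | Homage to Catalonia | 38425
2  | Nightfall           | 25994
5  | I, Robot            | 25580
6  | Foundation          | 45215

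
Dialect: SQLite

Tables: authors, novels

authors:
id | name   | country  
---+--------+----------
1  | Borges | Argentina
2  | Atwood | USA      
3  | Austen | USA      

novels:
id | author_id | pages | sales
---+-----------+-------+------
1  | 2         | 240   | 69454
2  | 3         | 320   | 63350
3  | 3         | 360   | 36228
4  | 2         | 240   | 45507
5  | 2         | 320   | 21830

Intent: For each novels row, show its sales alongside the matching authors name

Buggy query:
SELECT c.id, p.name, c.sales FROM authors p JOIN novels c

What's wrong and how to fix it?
Bug: Missing join condition: each novels row is matched to all authors rows instead of just its own

Fix: Add ON c.author_id = p.id to the JOIN

Corrected query:
SELECT c.id, p.name, c.sales FROM authors p JOIN novels c ON c.author_id = p.id

Result:
id | name   | sales
---+--------+------
1  | Atwood | 69454
2  | Austen | 63350
3  | Austen | 36228
4  | Atwood | 45507
5  | Atwood | 21830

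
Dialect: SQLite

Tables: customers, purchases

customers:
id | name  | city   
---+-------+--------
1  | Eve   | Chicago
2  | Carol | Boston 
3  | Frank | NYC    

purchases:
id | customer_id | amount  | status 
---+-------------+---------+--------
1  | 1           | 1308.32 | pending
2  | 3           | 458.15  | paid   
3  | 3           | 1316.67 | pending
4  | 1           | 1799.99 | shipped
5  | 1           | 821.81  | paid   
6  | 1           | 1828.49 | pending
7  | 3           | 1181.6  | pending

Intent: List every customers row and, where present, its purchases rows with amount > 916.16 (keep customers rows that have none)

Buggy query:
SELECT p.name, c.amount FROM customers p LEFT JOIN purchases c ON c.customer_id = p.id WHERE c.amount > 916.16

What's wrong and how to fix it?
Bug: A WHERE condition on the right-hand table after LEFT JOIN drops unmatched parents

Fix: Move the right-table condition into the ON clause so unmatched parents are kept

Corrected query:
SELECT p.name, c.amount FROM customers p LEFT JOIN purchases c ON c.customer_id = p.id AND c.amount > 916.16

Result:
name  | amount 
------+--------
Eve   | 1308.32
Eve   | 1799.99
Eve   | 1828.49
Carol | NULL   
Frank | 1181.6 
Frank | 1316.67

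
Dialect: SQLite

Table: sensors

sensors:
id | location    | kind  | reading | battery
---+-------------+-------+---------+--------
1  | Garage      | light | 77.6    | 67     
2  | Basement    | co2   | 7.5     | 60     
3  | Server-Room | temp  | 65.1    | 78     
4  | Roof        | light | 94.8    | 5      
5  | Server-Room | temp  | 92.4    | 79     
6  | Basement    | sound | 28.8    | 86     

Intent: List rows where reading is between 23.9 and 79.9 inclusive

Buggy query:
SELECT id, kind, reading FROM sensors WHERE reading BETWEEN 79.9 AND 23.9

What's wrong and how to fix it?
Bug: BETWEEN expects the lower bound first; with 79.9 AND 23.9 the range is empty

Fix: Swap the bounds so the smaller value comes first

Corrected query:
SELECT id, kind, reading FROM sensors WHERE reading BETWEEN 23.9 AND 79.9

Result:
id | kind  | reading
---+-------+--------
1  | light | 77.6   
3  | temp  | 65.1   
6  | sound | 28.8   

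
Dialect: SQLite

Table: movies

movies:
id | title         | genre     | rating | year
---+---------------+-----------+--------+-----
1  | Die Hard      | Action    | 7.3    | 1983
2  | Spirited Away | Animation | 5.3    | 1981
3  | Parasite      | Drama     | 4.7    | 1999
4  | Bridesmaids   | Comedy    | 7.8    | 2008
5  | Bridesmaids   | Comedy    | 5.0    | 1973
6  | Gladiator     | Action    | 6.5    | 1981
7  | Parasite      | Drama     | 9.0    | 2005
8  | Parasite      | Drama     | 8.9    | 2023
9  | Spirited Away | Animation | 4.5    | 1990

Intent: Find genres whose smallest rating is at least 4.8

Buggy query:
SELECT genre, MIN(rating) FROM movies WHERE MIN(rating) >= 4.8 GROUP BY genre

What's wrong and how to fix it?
Bug: Aggregates like MIN are computed per group after WHERE runs

Fix: Replace WHERE with HAVING after the GROUP BY

Corrected query:
SELECT genre, MIN(rating) FROM movies GROUP BY genre HAVING MIN(rating) >= 4.8

Result:
genre  | MIN(rating)
-------+------------
Action | 6.5        
Comedy | 5          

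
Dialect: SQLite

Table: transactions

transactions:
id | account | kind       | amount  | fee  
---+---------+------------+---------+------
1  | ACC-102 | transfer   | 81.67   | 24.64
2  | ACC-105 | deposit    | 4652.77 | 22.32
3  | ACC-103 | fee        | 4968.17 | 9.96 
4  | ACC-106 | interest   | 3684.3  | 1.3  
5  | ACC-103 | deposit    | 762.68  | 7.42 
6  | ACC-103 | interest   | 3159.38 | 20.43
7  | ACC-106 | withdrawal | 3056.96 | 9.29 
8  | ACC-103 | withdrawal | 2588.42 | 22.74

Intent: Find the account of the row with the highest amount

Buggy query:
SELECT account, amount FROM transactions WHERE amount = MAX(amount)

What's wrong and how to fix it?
Bug: WHERE is evaluated per row; an aggregate over the whole table isn't defined there

Fix: Use a subquery: WHERE amount = (SELECT MAX(amount) FROM transactions)

Corrected query:
SELECT account, amount FROM transactions WHERE amount = (SELECT MAX(amount) FROM transactions)

Result:
account | amount 
--------+--------
ACC-103 | 4968.17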